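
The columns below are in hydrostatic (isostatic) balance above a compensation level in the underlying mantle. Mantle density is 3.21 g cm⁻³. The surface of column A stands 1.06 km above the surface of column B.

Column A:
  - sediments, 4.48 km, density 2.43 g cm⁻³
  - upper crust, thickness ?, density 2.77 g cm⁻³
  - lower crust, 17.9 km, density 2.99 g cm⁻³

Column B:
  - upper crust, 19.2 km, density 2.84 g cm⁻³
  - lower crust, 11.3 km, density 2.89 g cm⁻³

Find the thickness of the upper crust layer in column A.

Take the compensation level at the base of the deeper column (depth z_c below the surface of column A) and equate Σ ρ_i t_i down to z_c; mantle fills any gap and the z_c terms cancel.
Column A: 4.48×2.43 + x×2.77 + 17.9×2.99 + (z_c − 22.38 − x)×3.21
Column B: 1.06×0 + 19.2×2.84 + 11.3×2.89 + (z_c − 1.06 − 30.5)×3.21
The z_c×3.21 term appears on both sides and cancels. Collect the known terms of each column as K = Σ(ρt)_known − 3.21 × (depth of known layers): K_A = 64.4074 − 3.21×22.38 = −7.4324; K_B = 87.185 − 3.21×(1.06 + 30.5) = −14.1226.
Balance: K_A − x×(3.21 − 2.77) = K_B, so x = (K_A − K_B)/(3.21 − 2.77) = 6.6902/0.44 = 15.2 km.

15.2 km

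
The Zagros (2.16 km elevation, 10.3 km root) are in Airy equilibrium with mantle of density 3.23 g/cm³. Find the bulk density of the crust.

ρ_c h = (ρ_m − ρ_c) r → ρ_c (h + r) = ρ_m r → ρ_c = ρ_m r / (h + r).
ρ_c = 3.23 × 10.3 km / (2.16 km + 10.3 km) = 2.67 g/cm³.

2.67 g/cm³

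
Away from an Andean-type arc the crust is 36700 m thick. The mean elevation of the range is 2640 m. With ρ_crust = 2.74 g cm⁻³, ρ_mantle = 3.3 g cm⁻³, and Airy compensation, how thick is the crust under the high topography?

52300 m

Root depth r = h ρ_c / (ρ_m − ρ_c) = 2640 m × 2.74 / 0.56 = 12920 m.
Total thickness = T + h + r = 36700 m + 2640 m + 12920 m = 52300 m.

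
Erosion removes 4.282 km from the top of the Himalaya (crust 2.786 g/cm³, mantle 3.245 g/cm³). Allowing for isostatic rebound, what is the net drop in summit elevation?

Rebound u = e ρ_c/ρ_m = 4.282 km × 2.786/3.245 = 3.676 km.
Net surface drop = e − u = 4.282 km − 3.676 km = e (ρ_m − ρ_c)/ρ_m = 0.606 km.

0.606 km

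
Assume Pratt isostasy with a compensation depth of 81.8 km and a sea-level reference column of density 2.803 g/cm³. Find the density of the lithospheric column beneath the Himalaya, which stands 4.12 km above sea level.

2.67 g/cm³

Pratt balance: ρ_ref D = ρ (D + h).
ρ = ρ_ref D/(D + h) = 2.803 × 81.8 km/(81.8 km + 4.12 km) = 2.67 g/cm³.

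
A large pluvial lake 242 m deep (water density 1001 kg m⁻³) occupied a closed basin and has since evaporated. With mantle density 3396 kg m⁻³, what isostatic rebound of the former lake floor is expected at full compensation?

71.3 m

u = d ρ_w/ρ_m = 242 m × 1001/3396 = 71.3 m.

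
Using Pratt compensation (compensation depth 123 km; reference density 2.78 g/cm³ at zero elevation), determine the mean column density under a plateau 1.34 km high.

2.75 g/cm³

Pratt balance: ρ_ref D = ρ (D + h).
ρ = ρ_ref D/(D + h) = 2.78 × 123 km/(123 km + 1.34 km) = 2.75 g/cm³.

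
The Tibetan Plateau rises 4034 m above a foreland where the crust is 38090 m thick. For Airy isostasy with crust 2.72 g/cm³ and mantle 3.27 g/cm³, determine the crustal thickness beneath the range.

62100 m

Root depth r = h ρ_c / (ρ_m − ρ_c) = 4034 m × 2.72 / 0.55 = 19950 m.
Total thickness = T + h + r = 38090 m + 4034 m + 19950 m = 62100 m.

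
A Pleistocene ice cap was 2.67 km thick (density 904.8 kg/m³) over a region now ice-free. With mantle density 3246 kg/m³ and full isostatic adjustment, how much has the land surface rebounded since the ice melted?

0.744 km

Removing the load lets mantle flow back in; uplift u satisfies ρ_ice t = ρ_m u.
u = t ρ_ice/ρ_m = 2.67 km × 904.8/3246 = 0.744 km.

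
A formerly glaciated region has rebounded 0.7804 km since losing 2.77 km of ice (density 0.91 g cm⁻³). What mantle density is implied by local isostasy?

3.23 g cm⁻³

ρ_m = ρ_ice t / u = 0.91 × 2.77 km/0.7804 km = 3.23 g cm⁻³.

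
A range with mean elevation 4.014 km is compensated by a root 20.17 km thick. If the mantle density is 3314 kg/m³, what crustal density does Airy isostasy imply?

ρ_c h = (ρ_m − ρ_c) r → ρ_c (h + r) = ρ_m r → ρ_c = ρ_m r / (h + r).
ρ_c = 3314 × 20.17 km / (4.014 km + 20.17 km) = 2760 kg/m³.

2760 kg/m³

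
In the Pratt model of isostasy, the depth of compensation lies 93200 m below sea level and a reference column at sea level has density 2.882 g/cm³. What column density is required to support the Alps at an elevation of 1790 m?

Pratt balance: ρ_ref D = ρ (D + h).
ρ = ρ_ref D/(D + h) = 2.882 × 93200 m/(93200 m + 1790 m) = 2.83 g/cm³.

2.83 g/cm³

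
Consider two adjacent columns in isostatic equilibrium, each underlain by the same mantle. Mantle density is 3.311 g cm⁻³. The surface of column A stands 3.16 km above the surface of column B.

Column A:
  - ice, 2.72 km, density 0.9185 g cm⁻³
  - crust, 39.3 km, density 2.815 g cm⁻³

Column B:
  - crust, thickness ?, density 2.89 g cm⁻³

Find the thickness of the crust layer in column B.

Take the compensation level at the base of the deeper column (depth z_c below the surface of column A) and equate Σ ρ_i t_i down to z_c; mantle fills any gap and the z_c terms cancel.
Column A: 2.72×0.9185 + 39.3×2.815 + (z_c − 42.02)×3.311
Column B: 3.16×0 + x×2.89 + (z_c − 3.16 − 0 − x)×3.311
The z_c×3.311 term appears on both sides and cancels. Collect the known terms of each column as K = Σ(ρt)_known − 3.311 × (depth of known layers): K_A = 113.12782 − 3.311×42.02 = −26.0004; K_B = 0 − 3.311×(3.16 + 0) = −10.46276.
Balance: K_A = K_B − x×(3.311 − 2.89), so x = (K_B − K_A)/(3.311 − 2.89) = 15.5376/0.421 = 36.9 km.

36.9 km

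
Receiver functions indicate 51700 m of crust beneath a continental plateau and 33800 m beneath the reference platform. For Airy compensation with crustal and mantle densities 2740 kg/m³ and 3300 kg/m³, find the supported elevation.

Excess crust Δ = 51700 m − 33800 m = 17900 m, split between elevation h and root r with h + r = Δ.
Airy balance ρ_c h = (ρ_m − ρ_c) r gives r = h ρ_c/(ρ_m − ρ_c), so h (1 + ρ_c/(ρ_m − ρ_c)) = Δ, i.e. h = Δ (ρ_m − ρ_c)/ρ_m.
h = 17900 m × 560/3300 = 3040 m.

3040 m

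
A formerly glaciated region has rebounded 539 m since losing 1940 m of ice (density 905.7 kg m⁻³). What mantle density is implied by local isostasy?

ρ_m = ρ_ice t / u = 905.7 × 1940 m/539 m = 3260 kg m⁻³.

3260 kg m⁻³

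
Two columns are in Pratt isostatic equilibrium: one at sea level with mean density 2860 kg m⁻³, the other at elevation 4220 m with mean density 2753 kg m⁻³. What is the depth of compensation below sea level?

109000 m

ρ_ref D = ρ (D + h) → D (ρ_ref − ρ) = ρ h.
D = ρ h/(ρ_ref − ρ) = 2753 × 4220 m/(2860 − 2753) = 109000 m.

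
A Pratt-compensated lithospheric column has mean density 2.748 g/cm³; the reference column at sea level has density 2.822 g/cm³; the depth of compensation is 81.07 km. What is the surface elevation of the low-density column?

2.18 km

ρ_ref D = ρ (D + h) → h = D (ρ_ref − ρ)/ρ.
h = 81.07 km × (2.822 − 2.748)/2.748 = 2.18 km.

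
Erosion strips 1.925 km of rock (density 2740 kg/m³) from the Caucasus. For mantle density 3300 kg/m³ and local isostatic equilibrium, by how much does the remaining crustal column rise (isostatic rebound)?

1.6 km

Unloading: uplift u = e ρ_c/ρ_m = 1.925 km × 2740/3300 = 1.6 km.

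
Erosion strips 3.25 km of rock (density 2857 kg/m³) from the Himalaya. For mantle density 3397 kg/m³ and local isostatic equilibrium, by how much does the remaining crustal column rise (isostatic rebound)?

2.73 km

Unloading: uplift u = e ρ_c/ρ_m = 3.25 km × 2857/3397 = 2.73 km.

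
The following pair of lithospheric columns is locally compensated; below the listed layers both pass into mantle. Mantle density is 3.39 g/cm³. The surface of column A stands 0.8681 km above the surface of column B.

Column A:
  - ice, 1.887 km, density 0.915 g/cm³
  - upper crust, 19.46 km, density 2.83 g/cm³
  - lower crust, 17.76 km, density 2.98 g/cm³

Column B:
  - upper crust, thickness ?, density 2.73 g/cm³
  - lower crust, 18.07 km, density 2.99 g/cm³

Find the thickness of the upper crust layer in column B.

Take the compensation level at the base of the deeper column (depth z_c below the surface of column A) and equate Σ ρ_i t_i down to z_c; mantle fills any gap and the z_c terms cancel.
Column A: 1.887×0.915 + 19.46×2.83 + 17.76×2.98 + (z_c − 39.107)×3.39
Column B: 0.8681×0 + x×2.73 + 18.07×2.99 + (z_c − 0.8681 − 18.07 − x)×3.39
The z_c×3.39 term appears on both sides and cancels. Collect the known terms of each column as K = Σ(ρt)_known − 3.39 × (depth of known layers): K_A = 109.723205 − 3.39×39.107 = −22.849525; K_B = 54.0293 − 3.39×(0.8681 + 18.07) = −10.170859.
Balance: K_A = K_B − x×(3.39 − 2.73), so x = (K_B − K_A)/(3.39 − 2.73) = 12.6787/0.66 = 19.2 km.

19.2 km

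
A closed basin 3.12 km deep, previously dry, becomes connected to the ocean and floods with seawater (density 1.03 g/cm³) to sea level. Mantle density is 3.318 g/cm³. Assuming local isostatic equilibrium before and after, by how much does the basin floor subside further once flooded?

After flooding the water column is d + s deep. Its weight must equal the weight of mantle displaced by the extra subsidence s: (d + s) ρ_w = s ρ_m.
s = d ρ_w / (ρ_m − ρ_w) = 3.12 km × 1.03/(3.318 − 1.03) = 1.4 km.

1.4 km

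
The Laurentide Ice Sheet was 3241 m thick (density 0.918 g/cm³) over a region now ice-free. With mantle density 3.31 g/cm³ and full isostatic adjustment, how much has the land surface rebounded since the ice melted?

899 m

Removing the load lets mantle flow back in; uplift u satisfies ρ_ice t = ρ_m u.
u = t ρ_ice/ρ_m = 3241 m × 0.918/3.31 = 899 m.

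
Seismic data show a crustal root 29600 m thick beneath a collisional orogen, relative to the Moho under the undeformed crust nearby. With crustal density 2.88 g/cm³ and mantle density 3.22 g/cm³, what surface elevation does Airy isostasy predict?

Isostatic balance requires: ρ_c h = (ρ_m − ρ_c) r.
h = r (ρ_m − ρ_c) / ρ_c = 29600 m × (3.22 − 2.88) / 2.88 = 3490 m.

3490 m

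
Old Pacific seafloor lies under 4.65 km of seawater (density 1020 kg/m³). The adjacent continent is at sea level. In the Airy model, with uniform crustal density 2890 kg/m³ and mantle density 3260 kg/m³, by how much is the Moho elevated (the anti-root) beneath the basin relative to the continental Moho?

By Archimedes' principle applied to the lithosphere: replacing crust with seawater at the top is compensated by replacing crust with mantle at the base: d (ρ_c − ρ_w) = a (ρ_m − ρ_c).
a = d (ρ_c − ρ_w)/(ρ_m − ρ_c) = 4.65 km × 1870/370 = 23.5 km.

23.5 km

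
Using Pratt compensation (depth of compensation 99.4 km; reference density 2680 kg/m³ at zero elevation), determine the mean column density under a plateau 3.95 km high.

Pratt balance: ρ_ref D = ρ (D + h).
ρ = ρ_ref D/(D + h) = 2680 × 99.4 km/(99.4 km + 3.95 km) = 2580 kg/m³.

2580 kg/m³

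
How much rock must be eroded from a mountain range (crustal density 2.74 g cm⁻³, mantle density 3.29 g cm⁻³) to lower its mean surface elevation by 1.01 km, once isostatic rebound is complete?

6.04 km

Net drop Δ = e − u = e − e ρ_c/ρ_m = e (ρ_m − ρ_c)/ρ_m.
e = Δ ρ_m/(ρ_m − ρ_c) = 1.01 km × 3.29/0.55 = 6.04 km.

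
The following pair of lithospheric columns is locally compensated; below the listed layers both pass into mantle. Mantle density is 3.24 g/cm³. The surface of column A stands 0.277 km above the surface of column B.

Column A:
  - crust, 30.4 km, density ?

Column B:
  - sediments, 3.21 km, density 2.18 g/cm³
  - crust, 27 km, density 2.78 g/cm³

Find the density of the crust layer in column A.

2.69 g/cm³

Take the compensation level at the base of the deeper column (depth z_c below the surface of column A) and equate Σ ρ_i t_i down to z_c; mantle fills any gap and the z_c terms cancel.
Column A: 30.4×ρ + (z_c − 30.4)×3.24
Column B: 0.277×0 + 3.21×2.18 + 27×2.78 + (z_c − 0.277 − 30.21)×3.24
The z_c×3.24 term appears on both sides and cancels. Collect the known terms of each column as K = Σ(ρt)_known − 3.24 × (depth of known layers): K_A = 0 − 3.24×30.4 = −98.496; K_B = 82.0578 − 3.24×(0.277 + 30.21) = −16.72008.
Balance: K_A + 30.4×ρ = K_B, so ρ = (K_B − K_A)/30.4 = 81.7759/30.4 = 2.69 g/cm³.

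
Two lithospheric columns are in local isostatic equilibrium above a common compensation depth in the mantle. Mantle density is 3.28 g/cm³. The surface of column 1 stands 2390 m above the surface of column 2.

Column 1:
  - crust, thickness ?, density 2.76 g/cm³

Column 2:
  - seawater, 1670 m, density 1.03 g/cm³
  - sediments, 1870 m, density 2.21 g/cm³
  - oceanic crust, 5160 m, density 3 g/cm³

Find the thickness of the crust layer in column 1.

Take the compensation level at the base of the deeper column (depth z_c below the surface of column 1) and equate Σ ρ_i t_i down to z_c; mantle fills any gap and the z_c terms cancel.
Column 1: x×2.76 + (z_c − 0 − x)×3.28
Column 2: 2390×0 + 1670×1.03 + 1870×2.21 + 5160×3 + (z_c − 2390 − 8700)×3.28
The z_c×3.28 term appears on both sides and cancels. Collect the known terms of each column as K = Σ(ρt)_known − 3.28 × (depth of known layers): K_1 = 0 − 3.28×0 = 0; K_2 = 21332.8 − 3.28×(2390 + 8700) = −15042.4.
Balance: K_1 − x×(3.28 − 2.76) = K_2, so x = (K_1 − K_2)/(3.28 − 2.76) = 15042.4/0.52 = 28900 m.

28900 m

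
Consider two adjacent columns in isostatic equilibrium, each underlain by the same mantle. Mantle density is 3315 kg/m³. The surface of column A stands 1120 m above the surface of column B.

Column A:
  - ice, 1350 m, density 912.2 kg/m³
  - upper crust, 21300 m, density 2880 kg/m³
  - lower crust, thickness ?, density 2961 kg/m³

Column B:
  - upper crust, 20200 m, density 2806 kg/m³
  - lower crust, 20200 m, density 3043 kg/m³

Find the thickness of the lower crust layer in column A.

Take the compensation level at the base of the deeper column (depth z_c below the surface of column A) and equate Σ ρ_i t_i down to z_c; mantle fills any gap and the z_c terms cancel.
Column A: 1350×912.2 + 21300×2880 + x×2961 + (z_c − 22650 − x)×3315
Column B: 1120×0 + 20200×2806 + 20200×3043 + (z_c − 1120 − 40400)×3315
The z_c×3315 term appears on both sides and cancels. Collect the known terms of each column as K = Σ(ρt)_known − 3315 × (depth of known layers): K_A = 62575470 − 3315×22650 = −12509280; K_B = 118149800 − 3315×(1120 + 40400) = −19489000.
Balance: K_A − x×(3315 − 2961) = K_B, so x = (K_A − K_B)/(3315 − 2961) = 6979720/354 = 19700 m.

19700 m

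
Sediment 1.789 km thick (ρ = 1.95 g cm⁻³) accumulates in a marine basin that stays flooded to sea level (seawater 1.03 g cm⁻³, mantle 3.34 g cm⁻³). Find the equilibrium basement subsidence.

Submarine loading: the sediment displaces seawater, and the subsidence is in turn flooded, so s (ρ_m − ρ_w) = t (ρ_sed − ρ_w).
s = 1.789 km × (1.95 − 1.03) / (3.34 − 1.03) = 0.713 km.

0.713 km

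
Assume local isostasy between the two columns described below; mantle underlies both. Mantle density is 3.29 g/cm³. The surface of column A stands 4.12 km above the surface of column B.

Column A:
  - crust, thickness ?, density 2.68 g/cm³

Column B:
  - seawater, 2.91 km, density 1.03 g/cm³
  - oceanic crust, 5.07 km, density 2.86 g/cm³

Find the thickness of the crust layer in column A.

36.6 km

Take the compensation level at the base of the deeper column (depth z_c below the surface of column A) and equate Σ ρ_i t_i down to z_c; mantle fills any gap and the z_c terms cancel.
Column A: x×2.68 + (z_c − 0 − x)×3.29
Column B: 4.12×0 + 2.91×1.03 + 5.07×2.86 + (z_c − 4.12 − 7.98)×3.29
The z_c×3.29 term appears on both sides and cancels. Collect the known terms of each column as K = Σ(ρt)_known − 3.29 × (depth of known layers): K_A = 0 − 3.29×0 = 0; K_B = 17.4975 − 3.29×(4.12 + 7.98) = −22.3115.
Balance: K_A − x×(3.29 − 2.68) = K_B, so x = (K_A − K_B)/(3.29 − 2.68) = 22.3115/0.61 = 36.6 km.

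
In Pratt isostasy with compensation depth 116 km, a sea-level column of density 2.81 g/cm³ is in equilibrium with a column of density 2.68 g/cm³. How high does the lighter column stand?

5.63 km

ρ_ref D = ρ (D + h) → h = D (ρ_ref − ρ)/ρ.
h = 116 km × (2.81 − 2.68)/2.68 = 5.63 km.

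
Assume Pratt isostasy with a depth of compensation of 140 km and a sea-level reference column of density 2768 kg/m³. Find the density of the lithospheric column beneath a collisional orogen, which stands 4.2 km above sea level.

Pratt balance: ρ_ref D = ρ (D + h).
ρ = ρ_ref D/(D + h) = 2768 × 140 km/(140 km + 4.2 km) = 2690 kg/m³.

2690 kg/m³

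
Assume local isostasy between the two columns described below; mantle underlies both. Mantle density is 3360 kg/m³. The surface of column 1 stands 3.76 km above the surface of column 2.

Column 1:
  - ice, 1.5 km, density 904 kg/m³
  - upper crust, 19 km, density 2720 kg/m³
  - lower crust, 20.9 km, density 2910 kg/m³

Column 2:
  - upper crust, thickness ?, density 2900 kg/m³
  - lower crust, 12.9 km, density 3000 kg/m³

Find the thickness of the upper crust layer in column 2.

17.3 km

Take the compensation level at the base of the deeper column (depth z_c below the surface of column 1) and equate Σ ρ_i t_i down to z_c; mantle fills any gap and the z_c terms cancel.
Column 1: 1.5×904 + 19×2720 + 20.9×2910 + (z_c − 41.4)×3360
Column 2: 3.76×0 + x×2900 + 12.9×3000 + (z_c − 3.76 − 12.9 − x)×3360
The z_c×3360 term appears on both sides and cancels. Collect the known terms of each column as K = Σ(ρt)_known − 3360 × (depth of known layers): K_1 = 113855 − 3360×41.4 = −25249; K_2 = 38700 − 3360×(3.76 + 12.9) = −17277.6.
Balance: K_1 = K_2 − x×(3360 − 2900), so x = (K_2 − K_1)/(3360 − 2900) = 7971.4/460 = 17.3 km.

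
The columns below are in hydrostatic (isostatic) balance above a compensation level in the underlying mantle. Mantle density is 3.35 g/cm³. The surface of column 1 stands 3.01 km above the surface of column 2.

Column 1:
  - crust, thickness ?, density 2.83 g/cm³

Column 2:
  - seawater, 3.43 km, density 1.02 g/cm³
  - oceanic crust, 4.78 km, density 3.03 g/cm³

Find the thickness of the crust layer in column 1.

Take the compensation level at the base of the deeper column (depth z_c below the surface of column 1) and equate Σ ρ_i t_i down to z_c; mantle fills any gap and the z_c terms cancel.
Column 1: x×2.83 + (z_c − 0 − x)×3.35
Column 2: 3.01×0 + 3.43×1.02 + 4.78×3.03 + (z_c − 3.01 − 8.21)×3.35
The z_c×3.35 term appears on both sides and cancels. Collect the known terms of each column as K = Σ(ρt)_known − 3.35 × (depth of known layers): K_1 = 0 − 3.35×0 = 0; K_2 = 17.982 − 3.35×(3.01 + 8.21) = −19.605.
Balance: K_1 − x×(3.35 − 2.83) = K_2, so x = (K_1 − K_2)/(3.35 − 2.83) = 19.605/0.52 = 37.7 km.

37.7 km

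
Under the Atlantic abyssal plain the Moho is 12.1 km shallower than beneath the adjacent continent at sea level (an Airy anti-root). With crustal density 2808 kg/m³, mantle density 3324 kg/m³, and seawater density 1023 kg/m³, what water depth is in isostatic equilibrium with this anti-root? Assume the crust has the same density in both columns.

3.5 km

Replacing a thickness d of crust by seawater at the top must be balanced by replacing crust with mantle at the base: d (ρ_c − ρ_w) = a (ρ_m − ρ_c).
d = a (ρ_m − ρ_c)/(ρ_c − ρ_w) = 12.1 km × 516/1785 = 3.5 km.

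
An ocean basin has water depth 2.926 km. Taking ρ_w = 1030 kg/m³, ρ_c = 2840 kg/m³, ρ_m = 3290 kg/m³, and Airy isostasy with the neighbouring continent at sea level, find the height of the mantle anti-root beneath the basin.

By Archimedes' principle applied to the lithosphere: replacing crust with seawater at the top is compensated by replacing crust with mantle at the base: d (ρ_c − ρ_w) = a (ρ_m − ρ_c).
a = d (ρ_c − ρ_w)/(ρ_m − ρ_c) = 2.926 km × 1810/450 = 11.8 km.

11.8 km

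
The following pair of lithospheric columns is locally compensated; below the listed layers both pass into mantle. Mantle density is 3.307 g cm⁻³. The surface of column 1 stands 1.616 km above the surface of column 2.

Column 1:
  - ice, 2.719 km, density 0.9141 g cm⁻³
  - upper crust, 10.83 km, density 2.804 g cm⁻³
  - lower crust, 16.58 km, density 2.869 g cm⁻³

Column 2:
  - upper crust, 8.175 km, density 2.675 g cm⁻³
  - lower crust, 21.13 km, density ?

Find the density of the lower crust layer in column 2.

Take the compensation level at the base of the deeper column (depth z_c below the surface of column 1) and equate Σ ρ_i t_i down to z_c; mantle fills any gap and the z_c terms cancel.
Column 1: 2.719×0.9141 + 10.83×2.804 + 16.58×2.869 + (z_c − 30.129)×3.307
Column 2: 1.616×0 + 8.175×2.675 + 21.13×ρ + (z_c − 1.616 − 29.305)×3.307
The z_c×3.307 term appears on both sides and cancels. Collect the known terms of each column as K = Σ(ρt)_known − 3.307 × (depth of known layers): K_1 = 80.4207779 − 3.307×30.129 = −19.2158251; K_2 = 21.868125 − 3.307×(1.616 + 29.305) = −80.387622.
Balance: K_1 = K_2 + 21.13×ρ, so ρ = (K_1 − K_2)/21.13 = 61.1718/21.13 = 2.9 g cm⁻³.

2.9 g cm⁻³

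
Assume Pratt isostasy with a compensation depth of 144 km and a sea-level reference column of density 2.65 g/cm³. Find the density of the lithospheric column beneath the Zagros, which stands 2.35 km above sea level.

Pratt balance: ρ_ref D = ρ (D + h).
ρ = ρ_ref D/(D + h) = 2.65 × 144 km/(144 km + 2.35 km) = 2.61 g/cm³.

2.61 g/cm³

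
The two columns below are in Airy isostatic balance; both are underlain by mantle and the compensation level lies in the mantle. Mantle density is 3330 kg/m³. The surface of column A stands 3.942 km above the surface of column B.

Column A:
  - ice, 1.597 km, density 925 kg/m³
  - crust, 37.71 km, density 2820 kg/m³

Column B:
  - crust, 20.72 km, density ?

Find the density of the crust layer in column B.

2850 kg/m³

Take the compensation level at the base of the deeper column (depth z_c below the surface of column A) and equate Σ ρ_i t_i down to z_c; mantle fills any gap and the z_c terms cancel.
Column A: 1.597×925 + 37.71×2820 + (z_c − 39.307)×3330
Column B: 3.942×0 + 20.72×ρ + (z_c − 3.942 − 20.72)×3330
The z_c×3330 term appears on both sides and cancels. Collect the known terms of each column as K = Σ(ρt)_known − 3330 × (depth of known layers): K_A = 107819.425 − 3330×39.307 = −23072.885; K_B = 0 − 3330×(3.942 + 20.72) = −82124.46.
Balance: K_A = K_B + 20.72×ρ, so ρ = (K_A − K_B)/20.72 = 59051.6/20.72 = 2850 kg/m³.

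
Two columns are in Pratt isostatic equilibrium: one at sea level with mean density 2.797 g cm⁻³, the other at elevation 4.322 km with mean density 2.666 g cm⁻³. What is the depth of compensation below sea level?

ρ_ref D = ρ (D + h) → D (ρ_ref − ρ) = ρ h.
D = ρ h/(ρ_ref − ρ) = 2.666 × 4.322 km/(2.797 − 2.666) = 88 km.

88 km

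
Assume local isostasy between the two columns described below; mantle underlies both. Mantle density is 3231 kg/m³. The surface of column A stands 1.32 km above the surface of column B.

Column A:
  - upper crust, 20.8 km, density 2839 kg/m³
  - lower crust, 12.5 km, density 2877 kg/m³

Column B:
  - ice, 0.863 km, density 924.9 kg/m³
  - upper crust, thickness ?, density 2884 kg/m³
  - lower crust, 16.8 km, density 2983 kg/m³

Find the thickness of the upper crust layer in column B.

Take the compensation level at the base of the deeper column (depth z_c below the surface of column A) and equate Σ ρ_i t_i down to z_c; mantle fills any gap and the z_c terms cancel.
Column A: 20.8×2839 + 12.5×2877 + (z_c − 33.3)×3231
Column B: 1.32×0 + 0.863×924.9 + x×2884 + 16.8×2983 + (z_c − 1.32 − 17.663 − x)×3231
The z_c×3231 term appears on both sides and cancels. Collect the known terms of each column as K = Σ(ρt)_known − 3231 × (depth of known layers): K_A = 95013.7 − 3231×33.3 = −12578.6; K_B = 50912.5887 − 3231×(1.32 + 17.663) = −10421.4843.
Balance: K_A = K_B − x×(3231 − 2884), so x = (K_B − K_A)/(3231 − 2884) = 2157.12/347 = 6.22 km.

6.22 km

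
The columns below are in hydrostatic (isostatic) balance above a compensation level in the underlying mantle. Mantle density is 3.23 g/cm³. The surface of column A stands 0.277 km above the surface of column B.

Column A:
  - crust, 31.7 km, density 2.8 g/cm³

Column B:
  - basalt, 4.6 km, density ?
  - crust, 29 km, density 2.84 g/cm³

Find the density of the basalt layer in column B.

Take the compensation level at the base of the deeper column (depth z_c below the surface of column A) and equate Σ ρ_i t_i down to z_c; mantle fills any gap and the z_c terms cancel.
Column A: 31.7×2.8 + (z_c − 31.7)×3.23
Column B: 0.277×0 + 4.6×ρ + 29×2.84 + (z_c − 0.277 − 33.6)×3.23
The z_c×3.23 term appears on both sides and cancels. Collect the known terms of each column as K = Σ(ρt)_known − 3.23 × (depth of known layers): K_A = 88.76 − 3.23×31.7 = −13.631; K_B = 82.36 − 3.23×(0.277 + 33.6) = −27.06271.
Balance: K_A = K_B + 4.6×ρ, so ρ = (K_A − K_B)/4.6 = 13.4317/4.6 = 2.92 g/cm³.

2.92 g/cm³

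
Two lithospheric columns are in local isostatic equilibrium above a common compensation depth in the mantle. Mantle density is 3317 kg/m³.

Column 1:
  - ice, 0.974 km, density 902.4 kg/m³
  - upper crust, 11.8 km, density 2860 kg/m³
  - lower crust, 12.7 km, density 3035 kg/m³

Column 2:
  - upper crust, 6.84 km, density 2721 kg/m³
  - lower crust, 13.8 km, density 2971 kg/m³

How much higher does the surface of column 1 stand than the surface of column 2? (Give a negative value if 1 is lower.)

0.746 km

For any compensation level in the mantle, the mantle terms cancel and isostasy reduces to e = (Σt_1 − Σt_2) − (Σ(ρt)_1 − Σ(ρt)_2) / ρ_m.
Σt_1 = 25.474 km; Σt_2 = 20.64 km; Σ(ρt)_1 = 73171.4376; Σ(ρt)_2 = 59611.44 (in km·kg/m³).
e = (25.474 − 20.64) − (73171.4376 − 59611.44) / 3317 = 0.746 km.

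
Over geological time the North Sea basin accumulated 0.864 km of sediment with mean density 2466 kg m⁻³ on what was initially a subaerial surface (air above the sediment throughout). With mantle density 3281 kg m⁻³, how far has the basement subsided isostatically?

Subaerial load: s = t ρ_sed / ρ_m = 0.864 km × 2466/3281 = 0.649 km.

0.649 km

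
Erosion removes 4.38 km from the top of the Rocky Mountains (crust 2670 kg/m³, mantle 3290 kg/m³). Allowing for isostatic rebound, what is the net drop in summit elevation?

0.825 km

Rebound u = e ρ_c/ρ_m = 4.38 km × 2670/3290 = 3.555 km.
Net surface drop = e − u = 4.38 km − 3.555 km = e (ρ_m − ρ_c)/ρ_m = 0.825 km.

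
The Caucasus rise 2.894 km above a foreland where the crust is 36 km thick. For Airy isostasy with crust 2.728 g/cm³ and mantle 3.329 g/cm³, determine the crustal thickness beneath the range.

52 km

Root depth r = h ρ_c / (ρ_m − ρ_c) = 2.894 km × 2.728 / 0.601 = 13.14 km.
Total thickness = T + h + r = 36 km + 2.894 km + 13.14 km = 52 km.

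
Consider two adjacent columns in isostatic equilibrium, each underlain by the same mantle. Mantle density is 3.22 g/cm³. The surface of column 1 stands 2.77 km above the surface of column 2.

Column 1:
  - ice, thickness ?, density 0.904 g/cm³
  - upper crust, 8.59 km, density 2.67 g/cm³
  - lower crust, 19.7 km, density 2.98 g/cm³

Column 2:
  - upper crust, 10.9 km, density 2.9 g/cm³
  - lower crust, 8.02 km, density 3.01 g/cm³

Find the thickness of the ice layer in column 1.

Take the compensation level at the base of the deeper column (depth z_c below the surface of column 1) and equate Σ ρ_i t_i down to z_c; mantle fills any gap and the z_c terms cancel.
Column 1: x×0.904 + 8.59×2.67 + 19.7×2.98 + (z_c − 28.29 − x)×3.22
Column 2: 2.77×0 + 10.9×2.9 + 8.02×3.01 + (z_c − 2.77 − 18.92)×3.22
The z_c×3.22 term appears on both sides and cancels. Collect the known terms of each column as K = Σ(ρt)_known − 3.22 × (depth of known layers): K_1 = 81.6413 − 3.22×28.29 = −9.4525; K_2 = 55.7502 − 3.22×(2.77 + 18.92) = −14.0916.
Balance: K_1 − x×(3.22 − 0.904) = K_2, so x = (K_1 − K_2)/(3.22 − 0.904) = 4.6391/2.316 = 2 km.

2 km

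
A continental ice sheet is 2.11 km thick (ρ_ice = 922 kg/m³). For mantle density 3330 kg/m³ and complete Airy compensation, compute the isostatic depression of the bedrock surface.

0.584 km

Isostatic balance requires: the ice load ρ_ice t is balanced by mantle displaced below, ρ_m s.
s = t ρ_ice / ρ_m = 2.11 km × 922/3330 = 0.584 km.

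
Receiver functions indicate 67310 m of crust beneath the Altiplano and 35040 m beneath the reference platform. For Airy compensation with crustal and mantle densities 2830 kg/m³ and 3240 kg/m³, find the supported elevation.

4080 m

Excess crust Δ = 67310 m − 35040 m = 32270 m, split between elevation h and root r with h + r = Δ.
Airy balance ρ_c h = (ρ_m − ρ_c) r gives r = h ρ_c/(ρ_m − ρ_c), so h (1 + ρ_c/(ρ_m − ρ_c)) = Δ, i.e. h = Δ (ρ_m − ρ_c)/ρ_m.
h = 32270 m × 410/3240 = 4080 m.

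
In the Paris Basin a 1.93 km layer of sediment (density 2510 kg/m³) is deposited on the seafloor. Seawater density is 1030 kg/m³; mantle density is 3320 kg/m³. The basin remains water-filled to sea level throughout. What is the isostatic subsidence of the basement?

1.25 km

Submarine loading: the sediment displaces seawater, and the subsidence is in turn flooded, so s (ρ_m − ρ_w) = t (ρ_sed − ρ_w).
s = 1.93 km × (2510 − 1030) / (3320 − 1030) = 1.25 km.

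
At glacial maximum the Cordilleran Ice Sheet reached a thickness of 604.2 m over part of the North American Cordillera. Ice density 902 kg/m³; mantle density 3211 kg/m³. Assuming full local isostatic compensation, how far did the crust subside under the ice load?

Balancing pressure at the compensation depth: the ice load ρ_ice t is balanced by mantle displaced below, ρ_m s.
s = t ρ_ice / ρ_m = 604.2 m × 902/3211 = 170 m.

170 m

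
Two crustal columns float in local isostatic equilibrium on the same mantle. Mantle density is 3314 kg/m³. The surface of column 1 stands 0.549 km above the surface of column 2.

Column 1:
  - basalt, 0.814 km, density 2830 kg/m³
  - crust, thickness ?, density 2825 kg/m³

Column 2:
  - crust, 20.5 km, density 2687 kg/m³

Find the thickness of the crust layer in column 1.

Take the compensation level at the base of the deeper column (depth z_c below the surface of column 1) and equate Σ ρ_i t_i down to z_c; mantle fills any gap and the z_c terms cancel.
Column 1: 0.814×2830 + x×2825 + (z_c − 0.814 − x)×3314
Column 2: 0.549×0 + 20.5×2687 + (z_c − 0.549 − 20.5)×3314
The z_c×3314 term appears on both sides and cancels. Collect the known terms of each column as K = Σ(ρt)_known − 3314 × (depth of known layers): K_1 = 2303.62 − 3314×0.814 = −393.976; K_2 = 55083.5 − 3314×(0.549 + 20.5) = −14672.886.
Balance: K_1 − x×(3314 − 2825) = K_2, so x = (K_1 − K_2)/(3314 − 2825) = 14278.9/489 = 29.2 km.

29.2 km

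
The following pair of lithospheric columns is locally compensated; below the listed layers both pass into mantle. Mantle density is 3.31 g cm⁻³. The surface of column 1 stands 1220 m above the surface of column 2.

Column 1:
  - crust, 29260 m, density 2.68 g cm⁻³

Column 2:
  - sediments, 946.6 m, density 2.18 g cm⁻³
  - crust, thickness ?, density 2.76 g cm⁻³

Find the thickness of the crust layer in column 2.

Take the compensation level at the base of the deeper column (depth z_c below the surface of column 1) and equate Σ ρ_i t_i down to z_c; mantle fills any gap and the z_c terms cancel.
Column 1: 29260×2.68 + (z_c − 29260)×3.31
Column 2: 1220×0 + 946.6×2.18 + x×2.76 + (z_c − 1220 − 946.6 − x)×3.31
The z_c×3.31 term appears on both sides and cancels. Collect the known terms of each column as K = Σ(ρt)_known − 3.31 × (depth of known layers): K_1 = 78416.8 − 3.31×29260 = −18433.8; K_2 = 2063.588 − 3.31×(1220 + 946.6) = −5107.858.
Balance: K_1 = K_2 − x×(3.31 − 2.76), so x = (K_2 − K_1)/(3.31 − 2.76) = 13325.9/0.55 = 24200 m.

24200 m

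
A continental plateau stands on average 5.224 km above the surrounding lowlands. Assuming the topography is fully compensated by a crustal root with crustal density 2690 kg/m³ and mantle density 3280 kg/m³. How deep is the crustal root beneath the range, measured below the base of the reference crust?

Balancing pressure at the compensation depth: the weight of the topography is balanced by the buoyancy of the root, ρ_c h = (ρ_m − ρ_c) r.
r = h · ρ_c / (ρ_m − ρ_c) = 5.224 km × 2690 / (3280 − 2690) = 23.8 km.

23.8 km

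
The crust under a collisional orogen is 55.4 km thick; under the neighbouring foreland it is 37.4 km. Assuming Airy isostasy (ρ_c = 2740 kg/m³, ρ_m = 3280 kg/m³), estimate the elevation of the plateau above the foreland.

2.96 km

Excess crust Δ = 55.4 km − 37.4 km = 18 km, split between elevation h and root r with h + r = Δ.
Airy balance ρ_c h = (ρ_m − ρ_c) r gives r = h ρ_c/(ρ_m − ρ_c), so h (1 + ρ_c/(ρ_m − ρ_c)) = Δ, i.e. h = Δ (ρ_m − ρ_c)/ρ_m.
h = 18 km × 540/3280 = 2.96 km.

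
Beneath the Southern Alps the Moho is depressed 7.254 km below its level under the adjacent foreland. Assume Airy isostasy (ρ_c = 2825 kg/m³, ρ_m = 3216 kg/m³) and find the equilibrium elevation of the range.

1 km

In Airy isostatic equilibrium: ρ_c h = (ρ_m − ρ_c) r.
h = r (ρ_m − ρ_c) / ρ_c = 7.254 km × (3216 − 2825) / 2825 = 1 km.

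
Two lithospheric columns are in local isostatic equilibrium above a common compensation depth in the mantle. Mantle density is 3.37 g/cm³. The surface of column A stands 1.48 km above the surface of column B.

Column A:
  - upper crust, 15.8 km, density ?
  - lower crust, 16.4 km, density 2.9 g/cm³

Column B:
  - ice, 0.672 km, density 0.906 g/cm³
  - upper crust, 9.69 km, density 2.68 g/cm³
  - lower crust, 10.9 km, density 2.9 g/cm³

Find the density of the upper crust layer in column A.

Take the compensation level at the base of the deeper column (depth z_c below the surface of column A) and equate Σ ρ_i t_i down to z_c; mantle fills any gap and the z_c terms cancel.
Column A: 15.8×ρ + 16.4×2.9 + (z_c − 32.2)×3.37
Column B: 1.48×0 + 0.672×0.906 + 9.69×2.68 + 10.9×2.9 + (z_c − 1.48 − 21.262)×3.37
The z_c×3.37 term appears on both sides and cancels. Collect the known terms of each column as K = Σ(ρt)_known − 3.37 × (depth of known layers): K_A = 47.56 − 3.37×32.2 = −60.954; K_B = 58.188032 − 3.37×(1.48 + 21.262) = −18.452508.
Balance: K_A + 15.8×ρ = K_B, so ρ = (K_B − K_A)/15.8 = 42.5015/15.8 = 2.69 g/cm³.

2.69 g/cm³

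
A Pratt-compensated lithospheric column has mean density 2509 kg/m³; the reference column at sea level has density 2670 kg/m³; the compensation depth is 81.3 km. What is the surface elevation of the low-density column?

ρ_ref D = ρ (D + h) → h = D (ρ_ref − ρ)/ρ.
h = 81.3 km × (2670 − 2509)/2509 = 5.22 km.

5.22 km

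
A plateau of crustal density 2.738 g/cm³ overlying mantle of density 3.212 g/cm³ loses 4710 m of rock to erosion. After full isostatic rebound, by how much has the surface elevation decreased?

695 m

Rebound u = e ρ_c/ρ_m = 4710 m × 2.738/3.212 = 4015 m.
Net surface drop = e − u = 4710 m − 4015 m = e (ρ_m − ρ_c)/ρ_m = 695 m.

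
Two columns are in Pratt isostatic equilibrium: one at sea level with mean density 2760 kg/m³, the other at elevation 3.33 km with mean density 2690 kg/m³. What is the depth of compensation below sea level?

ρ_ref D = ρ (D + h) → D (ρ_ref − ρ) = ρ h.
D = ρ h/(ρ_ref − ρ) = 2690 × 3.33 km/(2760 − 2690) = 128 km.

128 km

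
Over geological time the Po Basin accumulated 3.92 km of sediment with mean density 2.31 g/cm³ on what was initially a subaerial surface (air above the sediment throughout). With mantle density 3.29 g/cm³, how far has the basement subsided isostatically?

Subaerial load: s = t ρ_sed / ρ_m = 3.92 km × 2.31/3.29 = 2.75 km.

2.75 km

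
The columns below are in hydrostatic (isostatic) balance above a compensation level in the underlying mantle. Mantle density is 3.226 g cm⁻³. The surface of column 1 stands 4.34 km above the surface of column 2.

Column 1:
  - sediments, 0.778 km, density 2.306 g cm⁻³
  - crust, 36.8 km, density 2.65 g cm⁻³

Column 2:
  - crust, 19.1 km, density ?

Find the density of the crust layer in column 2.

Take the compensation level at the base of the deeper column (depth z_c below the surface of column 1) and equate Σ ρ_i t_i down to z_c; mantle fills any gap and the z_c terms cancel.
Column 1: 0.778×2.306 + 36.8×2.65 + (z_c − 37.578)×3.226
Column 2: 4.34×0 + 19.1×ρ + (z_c − 4.34 − 19.1)×3.226
The z_c×3.226 term appears on both sides and cancels. Collect the known terms of each column as K = Σ(ρt)_known − 3.226 × (depth of known layers): K_1 = 99.314068 − 3.226×37.578 = −21.91256; K_2 = 0 − 3.226×(4.34 + 19.1) = −75.61744.
Balance: K_1 = K_2 + 19.1×ρ, so ρ = (K_1 − K_2)/19.1 = 53.7049/19.1 = 2.81 g cm⁻³.

2.81 g cm⁻³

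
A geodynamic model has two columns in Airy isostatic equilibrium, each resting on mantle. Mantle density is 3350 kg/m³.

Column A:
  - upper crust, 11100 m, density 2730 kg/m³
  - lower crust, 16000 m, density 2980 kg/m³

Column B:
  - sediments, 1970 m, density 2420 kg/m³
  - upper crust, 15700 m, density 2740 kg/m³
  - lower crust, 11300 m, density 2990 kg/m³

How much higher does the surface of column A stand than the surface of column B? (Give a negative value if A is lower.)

For any compensation level in the mantle, the mantle terms cancel and isostasy reduces to e = (Σt_A − Σt_B) − (Σ(ρt)_A − Σ(ρt)_B) / ρ_m.
Σt_A = 27100 m; Σt_B = 28970 m; Σ(ρt)_A = 77983000; Σ(ρt)_B = 81572400 (in m·kg/m³).
e = (27100 − 28970) − (77983000 − 81572400) / 3350 = −799 m.

−799 m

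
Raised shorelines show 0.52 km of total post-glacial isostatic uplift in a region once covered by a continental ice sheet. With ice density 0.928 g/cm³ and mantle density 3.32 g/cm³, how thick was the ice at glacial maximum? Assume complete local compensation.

1.86 km

u = t ρ_ice/ρ_m → t = u ρ_m/ρ_ice = 0.52 km × 3.32/0.928 = 1.86 km.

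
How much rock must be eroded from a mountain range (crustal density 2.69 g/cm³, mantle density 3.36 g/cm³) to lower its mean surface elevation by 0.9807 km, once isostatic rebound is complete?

Net drop Δ = e − u = e − e ρ_c/ρ_m = e (ρ_m − ρ_c)/ρ_m.
e = Δ ρ_m/(ρ_m − ρ_c) = 0.9807 km × 3.36/0.67 = 4.92 km.

4.92 km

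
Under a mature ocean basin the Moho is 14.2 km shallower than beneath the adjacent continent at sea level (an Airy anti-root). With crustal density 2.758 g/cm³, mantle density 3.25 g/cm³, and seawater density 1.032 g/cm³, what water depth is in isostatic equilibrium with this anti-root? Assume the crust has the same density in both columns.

Replacing a thickness d of crust by seawater at the top must be balanced by replacing crust with mantle at the base: d (ρ_c − ρ_w) = a (ρ_m − ρ_c).
d = a (ρ_m − ρ_c)/(ρ_c − ρ_w) = 14.2 km × 0.492/1.726 = 4.05 km.

4.05 km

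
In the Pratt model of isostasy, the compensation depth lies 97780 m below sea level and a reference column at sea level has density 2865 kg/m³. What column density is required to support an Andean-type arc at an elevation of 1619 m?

Pratt balance: ρ_ref D = ρ (D + h).
ρ = ρ_ref D/(D + h) = 2865 × 97780 m/(97780 m + 1619 m) = 2820 kg/m³.

2820 kg/m³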